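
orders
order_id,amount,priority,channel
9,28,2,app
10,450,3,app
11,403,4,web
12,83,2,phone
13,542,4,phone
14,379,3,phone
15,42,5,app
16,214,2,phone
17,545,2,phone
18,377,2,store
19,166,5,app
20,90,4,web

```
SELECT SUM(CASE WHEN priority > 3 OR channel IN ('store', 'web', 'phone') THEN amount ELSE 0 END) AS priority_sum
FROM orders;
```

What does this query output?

2841

order_id=9: ✗
order_id=10: ✗
order_id=11: ✓ → 403
order_id=12: ✓ → 83
order_id=13: ✓ → 542
order_id=14: ✓ → 379
order_id=15: ✓ → 42
order_id=16: ✓ → 214
order_id=17: ✓ → 545
order_id=18: ✓ → 377
order_id=19: ✓ → 166
order_id=20: ✓ → 90
priority_sum = 403 + 83 + 542 + 379 + 42 + 214 + 545 + 377 + 166 + 90 = 2841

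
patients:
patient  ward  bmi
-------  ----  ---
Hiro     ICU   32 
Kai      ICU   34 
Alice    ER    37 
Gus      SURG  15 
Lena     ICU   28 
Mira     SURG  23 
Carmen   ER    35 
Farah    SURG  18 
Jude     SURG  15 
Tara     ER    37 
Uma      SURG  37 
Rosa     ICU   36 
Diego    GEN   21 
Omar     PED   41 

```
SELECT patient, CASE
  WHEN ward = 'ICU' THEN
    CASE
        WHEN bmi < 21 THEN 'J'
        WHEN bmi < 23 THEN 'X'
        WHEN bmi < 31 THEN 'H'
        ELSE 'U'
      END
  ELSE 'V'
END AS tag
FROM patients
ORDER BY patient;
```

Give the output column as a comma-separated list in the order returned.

V, V, V, V, V, U, V, U, H, V, V, U, V, V

patient=Alice: ward='ER' → outer ELSE → V
patient=Carmen: ward='ER' → outer ELSE → V
patient=Diego: ward='GEN' → outer ELSE → V
patient=Farah: ward='SURG' → outer ELSE → V
patient=Gus: ward='SURG' → outer ELSE → V
patient=Hiro: ward='ICU' → inner[ELSE] → U
patient=Jude: ward='SURG' → outer ELSE → V
patient=Kai: ward='ICU' → inner[ELSE] → U
patient=Lena: ward='ICU' → inner[bmi < 31] → H
patient=Mira: ward='SURG' → outer ELSE → V
patient=Omar: ward='PED' → outer ELSE → V
patient=Rosa: ward='ICU' → inner[ELSE] → U
patient=Tara: ward='ER' → outer ELSE → V
patient=Uma: ward='SURG' → outer ELSE → V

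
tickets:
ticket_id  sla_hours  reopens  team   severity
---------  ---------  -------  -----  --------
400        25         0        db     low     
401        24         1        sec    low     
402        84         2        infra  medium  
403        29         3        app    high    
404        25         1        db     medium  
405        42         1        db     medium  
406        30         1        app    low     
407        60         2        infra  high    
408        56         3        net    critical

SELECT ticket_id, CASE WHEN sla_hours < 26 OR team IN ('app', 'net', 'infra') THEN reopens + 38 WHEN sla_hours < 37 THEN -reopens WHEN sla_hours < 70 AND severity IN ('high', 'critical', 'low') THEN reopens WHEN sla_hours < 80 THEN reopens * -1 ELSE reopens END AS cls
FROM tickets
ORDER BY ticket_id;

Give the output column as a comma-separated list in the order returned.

38, 39, 40, 41, 39, -1, 39, 40, 41

ticket_id=400: sla_hours < 26 OR team IN ('app', 'net', 'infra') → 38
ticket_id=401: sla_hours < 26 OR team IN ('app', 'net', 'infra') → 39
ticket_id=402: sla_hours < 26 OR team IN ('app', 'net', 'infra') → 40
ticket_id=403: sla_hours < 26 OR team IN ('app', 'net', 'infra') → 41
ticket_id=404: sla_hours < 26 OR team IN ('app', 'net', 'infra') → 39
ticket_id=405: sla_hours < 80 → -1
ticket_id=406: sla_hours < 26 OR team IN ('app', 'net', 'infra') → 39
ticket_id=407: sla_hours < 26 OR team IN ('app', 'net', 'infra') → 40
ticket_id=408: sla_hours < 26 OR team IN ('app', 'net', 'infra') → 41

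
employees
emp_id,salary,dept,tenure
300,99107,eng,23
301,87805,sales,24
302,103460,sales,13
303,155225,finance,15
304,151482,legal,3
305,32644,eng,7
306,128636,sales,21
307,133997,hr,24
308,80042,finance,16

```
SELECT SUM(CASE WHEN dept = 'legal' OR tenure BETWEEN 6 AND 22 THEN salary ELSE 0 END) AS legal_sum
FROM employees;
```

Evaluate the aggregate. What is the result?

emp_id=300: ✗
emp_id=301: ✗
emp_id=302: ✓ → 103460
emp_id=303: ✓ → 155225
emp_id=304: ✓ → 151482
emp_id=305: ✓ → 32644
emp_id=306: ✓ → 128636
emp_id=307: ✗
emp_id=308: ✓ → 80042
legal_sum = 103460 + 155225 + 151482 + 32644 + 128636 + 80042 = 651489

651489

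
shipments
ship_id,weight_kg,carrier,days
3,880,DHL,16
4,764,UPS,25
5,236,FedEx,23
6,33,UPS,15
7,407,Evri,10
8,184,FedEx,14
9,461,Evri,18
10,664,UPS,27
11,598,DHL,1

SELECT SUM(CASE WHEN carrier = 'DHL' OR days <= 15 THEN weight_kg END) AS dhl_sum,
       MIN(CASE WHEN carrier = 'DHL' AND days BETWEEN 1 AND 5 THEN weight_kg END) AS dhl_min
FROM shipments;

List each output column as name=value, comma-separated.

dhl_sum=2102, dhl_min=598

[dhl_sum: carrier = 'DHL' OR days <= 15]
ship_id=3: ✓ → 880
ship_id=4: ✗
ship_id=5: ✗
ship_id=6: ✓ → 33
ship_id=7: ✓ → 407
ship_id=8: ✓ → 184
ship_id=9: ✗
ship_id=10: ✗
ship_id=11: ✓ → 598
dhl_sum = 880 + 33 + 407 + 184 + 598 = 2102
—
[dhl_min: carrier = 'DHL' AND days BETWEEN 1 AND 5]
ship_id=3: ✗
ship_id=4: ✗
ship_id=5: ✗
ship_id=6: ✗
ship_id=7: ✗
ship_id=8: ✗
ship_id=9: ✗
ship_id=10: ✗
ship_id=11: ✓ → 598
dhl_min = MIN(598) = 598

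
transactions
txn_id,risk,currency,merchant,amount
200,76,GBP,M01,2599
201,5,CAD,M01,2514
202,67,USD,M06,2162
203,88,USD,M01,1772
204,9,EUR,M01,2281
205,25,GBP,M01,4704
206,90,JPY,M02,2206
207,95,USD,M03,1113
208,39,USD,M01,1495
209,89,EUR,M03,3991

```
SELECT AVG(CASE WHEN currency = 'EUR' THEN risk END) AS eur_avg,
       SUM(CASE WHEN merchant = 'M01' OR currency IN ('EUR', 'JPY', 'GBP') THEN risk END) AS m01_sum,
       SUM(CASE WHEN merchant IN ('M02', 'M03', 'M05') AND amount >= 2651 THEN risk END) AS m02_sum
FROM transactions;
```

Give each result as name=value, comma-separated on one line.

[eur_avg: currency = 'EUR']
txn_id=200: ✗
txn_id=201: ✗
txn_id=202: ✗
txn_id=203: ✗
txn_id=204: ✓ → 9
txn_id=205: ✗
txn_id=206: ✗
txn_id=207: ✗
txn_id=208: ✗
txn_id=209: ✓ → 89
eur_avg = (9 + 89) / 2 = 49
—
[m01_sum: merchant = 'M01' OR currency IN ('EUR', 'JPY', 'GBP')]
txn_id=200: ✓ → 76
txn_id=201: ✓ → 5
txn_id=202: ✗
txn_id=203: ✓ → 88
txn_id=204: ✓ → 9
txn_id=205: ✓ → 25
txn_id=206: ✓ → 90
txn_id=207: ✗
txn_id=208: ✓ → 39
txn_id=209: ✓ → 89
m01_sum = 76 + 5 + 88 + 9 + 25 + 90 + 39 + 89 = 421
—
[m02_sum: merchant IN ('M02', 'M03', 'M05') AND amount >= 2651]
txn_id=200: ✗
txn_id=201: ✗
txn_id=202: ✗
txn_id=203: ✗
txn_id=204: ✗
txn_id=205: ✗
txn_id=206: ✗
txn_id=207: ✗
txn_id=208: ✗
txn_id=209: ✓ → 89
m02_sum = 89

eur_avg=49, m01_sum=421, m02_sum=89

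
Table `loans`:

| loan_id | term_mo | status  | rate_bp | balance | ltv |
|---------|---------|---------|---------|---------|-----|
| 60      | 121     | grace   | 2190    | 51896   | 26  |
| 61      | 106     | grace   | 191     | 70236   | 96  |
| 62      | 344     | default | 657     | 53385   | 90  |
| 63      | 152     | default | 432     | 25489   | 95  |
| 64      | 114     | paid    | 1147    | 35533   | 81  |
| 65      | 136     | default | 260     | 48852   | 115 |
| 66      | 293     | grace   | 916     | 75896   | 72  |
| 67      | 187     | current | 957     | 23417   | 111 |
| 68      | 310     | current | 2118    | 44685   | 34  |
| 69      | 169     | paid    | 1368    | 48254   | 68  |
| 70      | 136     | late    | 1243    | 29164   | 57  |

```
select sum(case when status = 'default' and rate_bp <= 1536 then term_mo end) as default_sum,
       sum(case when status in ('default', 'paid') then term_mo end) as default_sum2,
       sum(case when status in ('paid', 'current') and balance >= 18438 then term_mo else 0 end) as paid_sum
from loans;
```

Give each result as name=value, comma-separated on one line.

[default_sum: status = 'default' and rate_bp <= 1536]
loan_id=60: ✗
loan_id=61: ✗
loan_id=62: ✓ → 344
loan_id=63: ✓ → 152
loan_id=64: ✗
loan_id=65: ✓ → 136
loan_id=66: ✗
loan_id=67: ✗
loan_id=68: ✗
loan_id=69: ✗
loan_id=70: ✗
default_sum = 344 + 152 + 136 = 632
—
[default_sum2: status in ('default', 'paid')]
loan_id=60: ✗
loan_id=61: ✗
loan_id=62: ✓ → 344
loan_id=63: ✓ → 152
loan_id=64: ✓ → 114
loan_id=65: ✓ → 136
loan_id=66: ✗
loan_id=67: ✗
loan_id=68: ✗
loan_id=69: ✓ → 169
loan_id=70: ✗
default_sum2 = 344 + 152 + 114 + 136 + 169 = 915
—
[paid_sum: status in ('paid', 'current') and balance >= 18438]
loan_id=60: ✗
loan_id=61: ✗
loan_id=62: ✗
loan_id=63: ✗
loan_id=64: ✓ → 114
loan_id=65: ✗
loan_id=66: ✗
loan_id=67: ✓ → 187
loan_id=68: ✓ → 310
loan_id=69: ✓ → 169
loan_id=70: ✗
paid_sum = 114 + 187 + 310 + 169 = 780

default_sum=632, default_sum2=915, paid_sum=780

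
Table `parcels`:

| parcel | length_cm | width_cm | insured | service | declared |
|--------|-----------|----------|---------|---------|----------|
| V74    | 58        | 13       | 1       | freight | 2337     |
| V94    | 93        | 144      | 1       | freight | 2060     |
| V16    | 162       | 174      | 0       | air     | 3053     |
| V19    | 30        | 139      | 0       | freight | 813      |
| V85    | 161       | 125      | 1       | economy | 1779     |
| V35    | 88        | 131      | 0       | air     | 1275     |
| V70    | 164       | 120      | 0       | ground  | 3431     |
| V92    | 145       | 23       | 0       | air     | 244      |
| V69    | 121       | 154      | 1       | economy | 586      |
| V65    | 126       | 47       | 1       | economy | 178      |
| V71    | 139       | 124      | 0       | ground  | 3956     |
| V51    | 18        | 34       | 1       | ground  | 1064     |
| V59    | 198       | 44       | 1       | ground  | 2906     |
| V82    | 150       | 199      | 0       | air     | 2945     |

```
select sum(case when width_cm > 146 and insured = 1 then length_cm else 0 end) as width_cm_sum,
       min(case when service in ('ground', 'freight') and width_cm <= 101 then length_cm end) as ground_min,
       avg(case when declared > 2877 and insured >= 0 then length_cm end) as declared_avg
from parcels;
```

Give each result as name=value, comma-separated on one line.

width_cm_sum=121, ground_min=18, declared_avg=162.6

[width_cm_sum: width_cm > 146 and insured = 1]
parcel=V74: ✗
parcel=V94: ✗
parcel=V16: ✗
parcel=V19: ✗
parcel=V85: ✗
parcel=V35: ✗
parcel=V70: ✗
parcel=V92: ✗
parcel=V69: ✓ → 121
parcel=V65: ✗
parcel=V71: ✗
parcel=V51: ✗
parcel=V59: ✗
parcel=V82: ✗
width_cm_sum = 121
—
[ground_min: service in ('ground', 'freight') and width_cm <= 101]
parcel=V74: ✓ → 58
parcel=V94: ✗
parcel=V16: ✗
parcel=V19: ✗
parcel=V85: ✗
parcel=V35: ✗
parcel=V70: ✗
parcel=V92: ✗
parcel=V69: ✗
parcel=V65: ✗
parcel=V71: ✗
parcel=V51: ✓ → 18
parcel=V59: ✓ → 198
parcel=V82: ✗
ground_min = MIN(58, 18, 198) = 18
—
[declared_avg: declared > 2877 and insured >= 0]
parcel=V74: ✗
parcel=V94: ✗
parcel=V16: ✓ → 162
parcel=V19: ✗
parcel=V85: ✗
parcel=V35: ✗
parcel=V70: ✓ → 164
parcel=V92: ✗
parcel=V69: ✗
parcel=V65: ✗
parcel=V71: ✓ → 139
parcel=V51: ✗
parcel=V59: ✓ → 198
parcel=V82: ✓ → 150
declared_avg = (162 + 164 + 139 + 198 + 150) / 5 = 162.6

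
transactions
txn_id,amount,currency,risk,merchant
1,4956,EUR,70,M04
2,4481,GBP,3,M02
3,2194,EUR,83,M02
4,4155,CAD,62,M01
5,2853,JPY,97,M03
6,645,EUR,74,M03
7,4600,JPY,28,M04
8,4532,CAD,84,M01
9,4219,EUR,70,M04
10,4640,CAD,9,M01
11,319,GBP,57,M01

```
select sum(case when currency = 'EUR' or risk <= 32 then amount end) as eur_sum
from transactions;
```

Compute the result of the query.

25735

txn_id=1: ✓ → 4956
txn_id=2: ✓ → 4481
txn_id=3: ✓ → 2194
txn_id=4: ✗
txn_id=5: ✗
txn_id=6: ✓ → 645
txn_id=7: ✓ → 4600
txn_id=8: ✗
txn_id=9: ✓ → 4219
txn_id=10: ✓ → 4640
txn_id=11: ✗
eur_sum = 4956 + 4481 + 2194 + 645 + 4600 + 4219 + 4640 = 25735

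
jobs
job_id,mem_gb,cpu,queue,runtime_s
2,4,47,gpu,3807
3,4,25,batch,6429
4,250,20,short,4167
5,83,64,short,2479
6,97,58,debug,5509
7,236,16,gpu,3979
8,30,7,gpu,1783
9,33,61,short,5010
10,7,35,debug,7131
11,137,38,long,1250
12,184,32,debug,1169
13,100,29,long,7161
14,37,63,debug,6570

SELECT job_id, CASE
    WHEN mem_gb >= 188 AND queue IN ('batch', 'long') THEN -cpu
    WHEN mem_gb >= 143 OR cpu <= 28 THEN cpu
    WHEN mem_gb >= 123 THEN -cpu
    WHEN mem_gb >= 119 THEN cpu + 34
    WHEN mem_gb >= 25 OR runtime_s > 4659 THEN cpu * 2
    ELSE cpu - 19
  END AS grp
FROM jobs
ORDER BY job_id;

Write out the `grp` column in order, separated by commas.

job_id=2: ELSE → 28
job_id=3: mem_gb >= 143 OR cpu <= 28 → 25
job_id=4: mem_gb >= 143 OR cpu <= 28 → 20
job_id=5: mem_gb >= 25 OR runtime_s > 4659 → 128
job_id=6: mem_gb >= 25 OR runtime_s > 4659 → 116
job_id=7: mem_gb >= 143 OR cpu <= 28 → 16
job_id=8: mem_gb >= 143 OR cpu <= 28 → 7
job_id=9: mem_gb >= 25 OR runtime_s > 4659 → 122
job_id=10: mem_gb >= 25 OR runtime_s > 4659 → 70
job_id=11: mem_gb >= 123 → -38
job_id=12: mem_gb >= 143 OR cpu <= 28 → 32
job_id=13: mem_gb >= 25 OR runtime_s > 4659 → 58
job_id=14: mem_gb >= 25 OR runtime_s > 4659 → 126

28, 25, 20, 128, 116, 16, 7, 122, 70, -38, 32, 58, 126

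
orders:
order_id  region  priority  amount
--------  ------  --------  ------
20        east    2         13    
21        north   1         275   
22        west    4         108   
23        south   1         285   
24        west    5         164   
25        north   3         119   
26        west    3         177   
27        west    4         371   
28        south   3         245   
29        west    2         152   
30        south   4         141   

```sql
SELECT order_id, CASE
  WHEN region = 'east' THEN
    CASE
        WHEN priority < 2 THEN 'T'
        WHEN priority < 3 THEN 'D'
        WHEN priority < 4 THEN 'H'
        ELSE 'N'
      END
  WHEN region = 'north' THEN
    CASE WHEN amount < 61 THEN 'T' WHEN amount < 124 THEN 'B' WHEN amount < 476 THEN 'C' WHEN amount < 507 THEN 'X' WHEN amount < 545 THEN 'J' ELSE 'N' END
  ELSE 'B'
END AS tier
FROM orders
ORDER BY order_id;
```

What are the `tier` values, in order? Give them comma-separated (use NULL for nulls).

order_id=20: region='east' → inner[priority < 3] → D
order_id=21: region='north' → inner[amount < 476] → C
order_id=22: region='west' → outer ELSE → B
order_id=23: region='south' → outer ELSE → B
order_id=24: region='west' → outer ELSE → B
order_id=25: region='north' → inner[amount < 124] → B
order_id=26: region='west' → outer ELSE → B
order_id=27: region='west' → outer ELSE → B
order_id=28: region='south' → outer ELSE → B
order_id=29: region='west' → outer ELSE → B
order_id=30: region='south' → outer ELSE → B

D, C, B, B, B, B, B, B, B, B, B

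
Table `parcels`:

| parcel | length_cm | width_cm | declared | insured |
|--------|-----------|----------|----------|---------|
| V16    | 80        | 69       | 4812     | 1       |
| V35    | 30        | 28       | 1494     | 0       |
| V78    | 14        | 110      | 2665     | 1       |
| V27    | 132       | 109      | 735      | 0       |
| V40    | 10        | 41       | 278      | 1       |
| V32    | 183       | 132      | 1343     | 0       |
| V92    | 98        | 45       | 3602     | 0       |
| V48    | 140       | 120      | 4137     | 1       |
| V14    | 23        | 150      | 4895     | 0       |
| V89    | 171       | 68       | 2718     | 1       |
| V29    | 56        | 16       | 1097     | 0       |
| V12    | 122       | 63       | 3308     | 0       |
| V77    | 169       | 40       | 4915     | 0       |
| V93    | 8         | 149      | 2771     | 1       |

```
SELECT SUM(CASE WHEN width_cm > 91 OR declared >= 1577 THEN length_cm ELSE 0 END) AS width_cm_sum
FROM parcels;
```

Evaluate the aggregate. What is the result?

parcel=V16: ✓ → 80
parcel=V35: ✗
parcel=V78: ✓ → 14
parcel=V27: ✓ → 132
parcel=V40: ✗
parcel=V32: ✓ → 183
parcel=V92: ✓ → 98
parcel=V48: ✓ → 140
parcel=V14: ✓ → 23
parcel=V89: ✓ → 171
parcel=V29: ✗
parcel=V12: ✓ → 122
parcel=V77: ✓ → 169
parcel=V93: ✓ → 8
width_cm_sum = 80 + 14 + 132 + 183 + 98 + 140 + 23 + 171 + 122 + 169 + 8 = 1140

1140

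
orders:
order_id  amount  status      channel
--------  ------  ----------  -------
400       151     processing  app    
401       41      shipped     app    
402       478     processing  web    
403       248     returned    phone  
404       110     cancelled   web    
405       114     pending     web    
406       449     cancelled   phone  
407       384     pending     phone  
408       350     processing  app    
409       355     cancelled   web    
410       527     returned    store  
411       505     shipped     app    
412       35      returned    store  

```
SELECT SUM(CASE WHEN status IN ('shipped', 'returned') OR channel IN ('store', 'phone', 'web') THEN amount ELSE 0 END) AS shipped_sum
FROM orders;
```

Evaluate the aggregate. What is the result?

3246

order_id=400: ✗
order_id=401: ✓ → 41
order_id=402: ✓ → 478
order_id=403: ✓ → 248
order_id=404: ✓ → 110
order_id=405: ✓ → 114
order_id=406: ✓ → 449
order_id=407: ✓ → 384
order_id=408: ✗
order_id=409: ✓ → 355
order_id=410: ✓ → 527
order_id=411: ✓ → 505
order_id=412: ✓ → 35
shipped_sum = 41 + 478 + 248 + 110 + 114 + 449 + 384 + 355 + 527 + 505 + 35 = 3246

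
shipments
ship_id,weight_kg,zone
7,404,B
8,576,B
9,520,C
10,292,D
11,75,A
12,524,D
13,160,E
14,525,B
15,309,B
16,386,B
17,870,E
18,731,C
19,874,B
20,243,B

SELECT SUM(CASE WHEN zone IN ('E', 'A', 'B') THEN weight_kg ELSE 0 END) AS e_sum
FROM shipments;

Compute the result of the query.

4422

ship_id=7: ✓ → 404
ship_id=8: ✓ → 576
ship_id=9: ✗
ship_id=10: ✗
ship_id=11: ✓ → 75
ship_id=12: ✗
ship_id=13: ✓ → 160
ship_id=14: ✓ → 525
ship_id=15: ✓ → 309
ship_id=16: ✓ → 386
ship_id=17: ✓ → 870
ship_id=18: ✗
ship_id=19: ✓ → 874
ship_id=20: ✓ → 243
e_sum = 404 + 576 + 75 + 160 + 525 + 309 + 386 + 870 + 874 + 243 = 4422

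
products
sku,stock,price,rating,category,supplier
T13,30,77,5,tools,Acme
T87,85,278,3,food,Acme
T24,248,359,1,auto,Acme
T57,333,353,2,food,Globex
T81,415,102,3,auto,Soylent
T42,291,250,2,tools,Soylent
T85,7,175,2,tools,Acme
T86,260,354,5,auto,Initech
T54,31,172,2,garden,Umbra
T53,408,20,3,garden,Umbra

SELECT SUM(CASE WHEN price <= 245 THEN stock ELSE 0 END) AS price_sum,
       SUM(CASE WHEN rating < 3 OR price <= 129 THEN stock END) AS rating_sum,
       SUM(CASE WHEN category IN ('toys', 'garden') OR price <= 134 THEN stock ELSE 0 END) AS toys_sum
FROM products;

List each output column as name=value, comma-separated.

price_sum=891, rating_sum=1763, toys_sum=884

[price_sum: price <= 245]
sku=T13: ✓ → 30
sku=T87: ✗
sku=T24: ✗
sku=T57: ✗
sku=T81: ✓ → 415
sku=T42: ✗
sku=T85: ✓ → 7
sku=T86: ✗
sku=T54: ✓ → 31
sku=T53: ✓ → 408
price_sum = 30 + 415 + 7 + 31 + 408 = 891
—
[rating_sum: rating < 3 OR price <= 129]
sku=T13: ✓ → 30
sku=T87: ✗
sku=T24: ✓ → 248
sku=T57: ✓ → 333
sku=T81: ✓ → 415
sku=T42: ✓ → 291
sku=T85: ✓ → 7
sku=T86: ✗
sku=T54: ✓ → 31
sku=T53: ✓ → 408
rating_sum = 30 + 248 + 333 + 415 + 291 + 7 + 31 + 408 = 1763
—
[toys_sum: category IN ('toys', 'garden') OR price <= 134]
sku=T13: ✓ → 30
sku=T87: ✗
sku=T24: ✗
sku=T57: ✗
sku=T81: ✓ → 415
sku=T42: ✗
sku=T85: ✗
sku=T86: ✗
sku=T54: ✓ → 31
sku=T53: ✓ → 408
toys_sum = 30 + 415 + 31 + 408 = 884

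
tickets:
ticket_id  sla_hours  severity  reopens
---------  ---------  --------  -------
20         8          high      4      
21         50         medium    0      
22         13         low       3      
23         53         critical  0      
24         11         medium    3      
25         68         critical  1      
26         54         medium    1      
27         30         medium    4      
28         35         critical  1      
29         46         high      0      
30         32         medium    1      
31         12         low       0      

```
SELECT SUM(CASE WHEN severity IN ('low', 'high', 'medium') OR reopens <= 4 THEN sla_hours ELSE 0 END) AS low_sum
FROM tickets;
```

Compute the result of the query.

412

ticket_id=20: ✓ → 8
ticket_id=21: ✓ → 50
ticket_id=22: ✓ → 13
ticket_id=23: ✓ → 53
ticket_id=24: ✓ → 11
ticket_id=25: ✓ → 68
ticket_id=26: ✓ → 54
ticket_id=27: ✓ → 30
ticket_id=28: ✓ → 35
ticket_id=29: ✓ → 46
ticket_id=30: ✓ → 32
ticket_id=31: ✓ → 12
low_sum = 8 + 50 + 13 + 53 + 11 + 68 + 54 + 30 + 35 + 46 + 32 + 12 = 412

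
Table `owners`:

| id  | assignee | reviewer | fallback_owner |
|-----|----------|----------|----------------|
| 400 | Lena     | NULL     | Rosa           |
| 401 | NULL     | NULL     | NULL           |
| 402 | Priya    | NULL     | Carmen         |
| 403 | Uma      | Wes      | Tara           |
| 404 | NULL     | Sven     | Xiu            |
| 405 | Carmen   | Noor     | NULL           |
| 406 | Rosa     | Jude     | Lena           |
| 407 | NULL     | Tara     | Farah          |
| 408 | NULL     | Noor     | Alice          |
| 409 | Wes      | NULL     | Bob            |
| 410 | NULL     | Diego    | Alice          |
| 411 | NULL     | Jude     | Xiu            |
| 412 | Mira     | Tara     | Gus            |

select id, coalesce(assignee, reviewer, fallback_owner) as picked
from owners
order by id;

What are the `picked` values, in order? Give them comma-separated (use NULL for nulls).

id=400: assignee=Lena → Lena
id=401: assignee=NULL, reviewer=NULL, fallback_owner=NULL (all NULL) → NULL
id=402: assignee=Priya → Priya
id=403: assignee=Uma → Uma
id=404: assignee=NULL, reviewer=Sven → Sven
id=405: assignee=Carmen → Carmen
id=406: assignee=Rosa → Rosa
id=407: assignee=NULL, reviewer=Tara → Tara
id=408: assignee=NULL, reviewer=Noor → Noor
id=409: assignee=Wes → Wes
id=410: assignee=NULL, reviewer=Diego → Diego
id=411: assignee=NULL, reviewer=Jude → Jude
id=412: assignee=Mira → Mira

Lena, NULL, Priya, Uma, Sven, Carmen, Rosa, Tara, Noor, Wes, Diego, Jude, Mira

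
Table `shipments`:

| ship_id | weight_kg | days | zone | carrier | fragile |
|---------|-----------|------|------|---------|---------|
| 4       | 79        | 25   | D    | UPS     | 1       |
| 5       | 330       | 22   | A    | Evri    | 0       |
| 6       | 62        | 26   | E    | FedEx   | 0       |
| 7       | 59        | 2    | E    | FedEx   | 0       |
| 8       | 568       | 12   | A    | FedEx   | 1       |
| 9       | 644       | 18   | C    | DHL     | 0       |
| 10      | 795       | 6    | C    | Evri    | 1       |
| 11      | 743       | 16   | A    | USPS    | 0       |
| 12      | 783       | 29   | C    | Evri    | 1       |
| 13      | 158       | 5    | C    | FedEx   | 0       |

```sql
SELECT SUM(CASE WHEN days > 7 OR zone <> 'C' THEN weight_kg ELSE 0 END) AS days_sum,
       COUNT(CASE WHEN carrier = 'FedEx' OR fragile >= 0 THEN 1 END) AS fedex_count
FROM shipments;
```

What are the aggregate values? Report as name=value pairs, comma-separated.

[days_sum: days > 7 OR zone <> 'C']
ship_id=4: ✓ → 79
ship_id=5: ✓ → 330
ship_id=6: ✓ → 62
ship_id=7: ✓ → 59
ship_id=8: ✓ → 568
ship_id=9: ✓ → 644
ship_id=10: ✗
ship_id=11: ✓ → 743
ship_id=12: ✓ → 783
ship_id=13: ✗
days_sum = 79 + 330 + 62 + 59 + 568 + 644 + 743 + 783 = 3268
—
[fedex_count: carrier = 'FedEx' OR fragile >= 0]
ship_id=4: ✓ → 1
ship_id=5: ✓ → 1
ship_id=6: ✓ → 1
ship_id=7: ✓ → 1
ship_id=8: ✓ → 1
ship_id=9: ✓ → 1
ship_id=10: ✓ → 1
ship_id=11: ✓ → 1
ship_id=12: ✓ → 1
ship_id=13: ✓ → 1
fedex_count = COUNT(1, 1, 1, 1, 1, 1, 1, 1, 1, 1) = 10

days_sum=3268, fedex_count=10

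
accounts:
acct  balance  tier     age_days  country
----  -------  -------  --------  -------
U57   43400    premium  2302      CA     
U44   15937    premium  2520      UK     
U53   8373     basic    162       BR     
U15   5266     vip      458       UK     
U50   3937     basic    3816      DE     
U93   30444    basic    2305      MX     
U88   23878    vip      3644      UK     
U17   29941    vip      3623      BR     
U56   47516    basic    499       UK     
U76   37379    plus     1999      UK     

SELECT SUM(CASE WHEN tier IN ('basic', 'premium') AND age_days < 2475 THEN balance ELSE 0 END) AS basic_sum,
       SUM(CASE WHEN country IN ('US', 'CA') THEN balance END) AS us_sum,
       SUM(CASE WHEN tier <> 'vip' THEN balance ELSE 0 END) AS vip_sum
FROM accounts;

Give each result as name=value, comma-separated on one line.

[basic_sum: tier IN ('basic', 'premium') AND age_days < 2475]
acct=U57: ✓ → 43400
acct=U44: ✗
acct=U53: ✓ → 8373
acct=U15: ✗
acct=U50: ✗
acct=U93: ✓ → 30444
acct=U88: ✗
acct=U17: ✗
acct=U56: ✓ → 47516
acct=U76: ✗
basic_sum = 43400 + 8373 + 30444 + 47516 = 129733
—
[us_sum: country IN ('US', 'CA')]
acct=U57: ✓ → 43400
acct=U44: ✗
acct=U53: ✗
acct=U15: ✗
acct=U50: ✗
acct=U93: ✗
acct=U88: ✗
acct=U17: ✗
acct=U56: ✗
acct=U76: ✗
us_sum = 43400
—
[vip_sum: tier <> 'vip']
acct=U57: ✓ → 43400
acct=U44: ✓ → 15937
acct=U53: ✓ → 8373
acct=U15: ✗
acct=U50: ✓ → 3937
acct=U93: ✓ → 30444
acct=U88: ✗
acct=U17: ✗
acct=U56: ✓ → 47516
acct=U76: ✓ → 37379
vip_sum = 43400 + 15937 + 8373 + 3937 + 30444 + 47516 + 37379 = 186986

basic_sum=129733, us_sum=43400, vip_sum=186986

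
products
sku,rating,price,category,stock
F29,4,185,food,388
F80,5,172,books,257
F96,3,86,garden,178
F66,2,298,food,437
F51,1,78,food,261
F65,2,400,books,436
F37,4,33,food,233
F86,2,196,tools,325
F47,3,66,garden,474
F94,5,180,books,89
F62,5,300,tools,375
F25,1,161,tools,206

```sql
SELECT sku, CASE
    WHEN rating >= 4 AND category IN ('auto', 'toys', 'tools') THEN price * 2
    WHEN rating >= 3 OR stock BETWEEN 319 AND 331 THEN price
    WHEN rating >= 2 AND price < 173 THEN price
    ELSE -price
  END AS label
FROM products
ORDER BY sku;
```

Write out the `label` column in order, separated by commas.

-161, 185, 33, 66, -78, 600, -400, -298, 172, 196, 180, 86

sku=F25: ELSE → -161
sku=F29: rating >= 3 OR stock BETWEEN 319 AND 331 → 185
sku=F37: rating >= 3 OR stock BETWEEN 319 AND 331 → 33
sku=F47: rating >= 3 OR stock BETWEEN 319 AND 331 → 66
sku=F51: ELSE → -78
sku=F62: rating >= 4 AND category IN ('auto', 'toys', 'tools') → 600
sku=F65: ELSE → -400
sku=F66: ELSE → -298
sku=F80: rating >= 3 OR stock BETWEEN 319 AND 331 → 172
sku=F86: rating >= 3 OR stock BETWEEN 319 AND 331 → 196
sku=F94: rating >= 3 OR stock BETWEEN 319 AND 331 → 180
sku=F96: rating >= 3 OR stock BETWEEN 319 AND 331 → 86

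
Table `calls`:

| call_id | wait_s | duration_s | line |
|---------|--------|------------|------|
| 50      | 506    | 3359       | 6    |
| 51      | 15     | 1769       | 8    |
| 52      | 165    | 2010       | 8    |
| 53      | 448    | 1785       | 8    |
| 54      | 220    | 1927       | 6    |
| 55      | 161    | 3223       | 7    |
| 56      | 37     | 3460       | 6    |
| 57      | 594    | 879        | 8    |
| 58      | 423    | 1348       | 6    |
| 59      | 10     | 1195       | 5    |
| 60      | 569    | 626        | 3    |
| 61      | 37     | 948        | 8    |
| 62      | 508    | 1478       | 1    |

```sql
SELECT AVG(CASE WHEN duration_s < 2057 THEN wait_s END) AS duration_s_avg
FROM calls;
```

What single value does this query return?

298.9

call_id=50: ✗
call_id=51: ✓ → 15
call_id=52: ✓ → 165
call_id=53: ✓ → 448
call_id=54: ✓ → 220
call_id=55: ✗
call_id=56: ✗
call_id=57: ✓ → 594
call_id=58: ✓ → 423
call_id=59: ✓ → 10
call_id=60: ✓ → 569
call_id=61: ✓ → 37
call_id=62: ✓ → 508
duration_s_avg = (15 + 165 + 448 + 220 + 594 + 423 + 10 + 569 + 37 + 508) / 10 = 298.9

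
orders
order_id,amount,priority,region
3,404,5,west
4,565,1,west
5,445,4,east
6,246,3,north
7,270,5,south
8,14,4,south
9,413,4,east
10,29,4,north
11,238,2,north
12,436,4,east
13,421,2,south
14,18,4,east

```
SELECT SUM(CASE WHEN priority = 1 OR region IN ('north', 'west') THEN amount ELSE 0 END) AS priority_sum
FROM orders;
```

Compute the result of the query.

1482

order_id=3: ✓ → 404
order_id=4: ✓ → 565
order_id=5: ✗
order_id=6: ✓ → 246
order_id=7: ✗
order_id=8: ✗
order_id=9: ✗
order_id=10: ✓ → 29
order_id=11: ✓ → 238
order_id=12: ✗
order_id=13: ✗
order_id=14: ✗
priority_sum = 404 + 565 + 246 + 29 + 238 = 1482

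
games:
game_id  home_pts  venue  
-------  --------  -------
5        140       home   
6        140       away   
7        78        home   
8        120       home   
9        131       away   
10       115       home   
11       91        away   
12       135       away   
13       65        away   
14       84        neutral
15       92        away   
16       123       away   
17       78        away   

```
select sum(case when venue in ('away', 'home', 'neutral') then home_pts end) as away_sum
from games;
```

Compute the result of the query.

1392

game_id=5: ✓ → 140
game_id=6: ✓ → 140
game_id=7: ✓ → 78
game_id=8: ✓ → 120
game_id=9: ✓ → 131
game_id=10: ✓ → 115
game_id=11: ✓ → 91
game_id=12: ✓ → 135
game_id=13: ✓ → 65
game_id=14: ✓ → 84
game_id=15: ✓ → 92
game_id=16: ✓ → 123
game_id=17: ✓ → 78
away_sum = 140 + 140 + 78 + 120 + 131 + 115 + 91 + 135 + 65 + 84 + 92 + 123 + 78 = 1392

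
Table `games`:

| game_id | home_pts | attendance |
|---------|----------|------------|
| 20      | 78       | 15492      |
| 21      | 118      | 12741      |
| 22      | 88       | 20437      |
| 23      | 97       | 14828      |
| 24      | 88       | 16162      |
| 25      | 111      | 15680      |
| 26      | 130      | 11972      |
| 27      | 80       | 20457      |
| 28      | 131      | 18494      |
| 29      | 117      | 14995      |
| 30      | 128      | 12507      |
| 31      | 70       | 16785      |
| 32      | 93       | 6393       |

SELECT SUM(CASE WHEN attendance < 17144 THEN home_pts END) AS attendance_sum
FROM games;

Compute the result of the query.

game_id=20: ✓ → 78
game_id=21: ✓ → 118
game_id=22: ✗
game_id=23: ✓ → 97
game_id=24: ✓ → 88
game_id=25: ✓ → 111
game_id=26: ✓ → 130
game_id=27: ✗
game_id=28: ✗
game_id=29: ✓ → 117
game_id=30: ✓ → 128
game_id=31: ✓ → 70
game_id=32: ✓ → 93
attendance_sum = 78 + 118 + 97 + 88 + 111 + 130 + 117 + 128 + 70 + 93 = 1030

1030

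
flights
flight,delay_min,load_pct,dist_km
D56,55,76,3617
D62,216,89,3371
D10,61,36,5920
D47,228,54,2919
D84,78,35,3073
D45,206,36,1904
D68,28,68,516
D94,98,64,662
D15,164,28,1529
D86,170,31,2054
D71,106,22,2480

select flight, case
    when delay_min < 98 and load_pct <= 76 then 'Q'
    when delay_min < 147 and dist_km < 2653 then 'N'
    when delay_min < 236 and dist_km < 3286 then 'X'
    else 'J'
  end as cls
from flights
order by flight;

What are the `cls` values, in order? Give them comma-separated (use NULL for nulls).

Q, X, X, X, Q, J, Q, N, Q, X, N

flight=D10: delay_min < 98 and load_pct <= 76 → Q
flight=D15: delay_min < 236 and dist_km < 3286 → X
flight=D45: delay_min < 236 and dist_km < 3286 → X
flight=D47: delay_min < 236 and dist_km < 3286 → X
flight=D56: delay_min < 98 and load_pct <= 76 → Q
flight=D62: ELSE → J
flight=D68: delay_min < 98 and load_pct <= 76 → Q
flight=D71: delay_min < 147 and dist_km < 2653 → N
flight=D84: delay_min < 98 and load_pct <= 76 → Q
flight=D86: delay_min < 236 and dist_km < 3286 → X
flight=D94: delay_min < 147 and dist_km < 2653 → N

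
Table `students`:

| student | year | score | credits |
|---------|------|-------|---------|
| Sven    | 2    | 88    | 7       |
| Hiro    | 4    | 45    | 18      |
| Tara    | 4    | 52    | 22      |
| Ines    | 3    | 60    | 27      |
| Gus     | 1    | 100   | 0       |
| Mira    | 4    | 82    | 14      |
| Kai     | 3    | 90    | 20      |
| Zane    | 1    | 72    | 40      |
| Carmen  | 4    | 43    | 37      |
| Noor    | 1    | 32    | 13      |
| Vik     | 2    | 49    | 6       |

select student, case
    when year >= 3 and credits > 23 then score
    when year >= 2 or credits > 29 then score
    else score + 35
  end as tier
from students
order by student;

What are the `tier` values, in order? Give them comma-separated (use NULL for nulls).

43, 135, 45, 60, 90, 82, 67, 88, 52, 49, 72

student=Carmen: year >= 3 and credits > 23 → 43
student=Gus: ELSE → 135
student=Hiro: year >= 2 or credits > 29 → 45
student=Ines: year >= 3 and credits > 23 → 60
student=Kai: year >= 2 or credits > 29 → 90
student=Mira: year >= 2 or credits > 29 → 82
student=Noor: ELSE → 67
student=Sven: year >= 2 or credits > 29 → 88
student=Tara: year >= 2 or credits > 29 → 52
student=Vik: year >= 2 or credits > 29 → 49
student=Zane: year >= 2 or credits > 29 → 72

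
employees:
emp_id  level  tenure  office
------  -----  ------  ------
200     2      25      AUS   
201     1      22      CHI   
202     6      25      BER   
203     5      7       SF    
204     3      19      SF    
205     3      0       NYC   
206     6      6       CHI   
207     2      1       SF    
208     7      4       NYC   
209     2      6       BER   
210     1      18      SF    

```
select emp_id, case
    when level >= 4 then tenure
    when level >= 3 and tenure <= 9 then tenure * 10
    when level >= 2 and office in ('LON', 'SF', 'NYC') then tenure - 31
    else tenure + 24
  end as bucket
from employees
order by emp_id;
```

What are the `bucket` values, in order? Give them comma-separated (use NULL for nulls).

49, 46, 25, 7, -12, 0, 6, -30, 4, 30, 42

emp_id=200: ELSE → 49
emp_id=201: ELSE → 46
emp_id=202: level >= 4 → 25
emp_id=203: level >= 4 → 7
emp_id=204: level >= 2 and office in ('LON', 'SF', 'NYC') → -12
emp_id=205: level >= 3 and tenure <= 9 → 0
emp_id=206: level >= 4 → 6
emp_id=207: level >= 2 and office in ('LON', 'SF', 'NYC') → -30
emp_id=208: level >= 4 → 4
emp_id=209: ELSE → 30
emp_id=210: ELSE → 42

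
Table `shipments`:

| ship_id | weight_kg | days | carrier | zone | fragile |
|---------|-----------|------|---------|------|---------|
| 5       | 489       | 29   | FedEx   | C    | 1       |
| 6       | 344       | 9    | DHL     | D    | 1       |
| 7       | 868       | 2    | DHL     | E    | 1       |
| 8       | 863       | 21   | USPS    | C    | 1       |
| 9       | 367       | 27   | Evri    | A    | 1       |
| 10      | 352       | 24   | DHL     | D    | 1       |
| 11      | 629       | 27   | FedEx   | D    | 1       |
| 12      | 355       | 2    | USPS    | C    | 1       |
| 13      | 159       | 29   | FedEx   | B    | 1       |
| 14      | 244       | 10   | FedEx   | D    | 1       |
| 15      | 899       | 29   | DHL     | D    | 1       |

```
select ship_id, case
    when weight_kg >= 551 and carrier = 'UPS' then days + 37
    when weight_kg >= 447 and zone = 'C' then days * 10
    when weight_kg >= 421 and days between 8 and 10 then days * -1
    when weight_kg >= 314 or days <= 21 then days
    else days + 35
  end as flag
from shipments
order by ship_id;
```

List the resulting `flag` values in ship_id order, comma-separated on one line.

ship_id=5: weight_kg >= 447 and zone = 'C' → 290
ship_id=6: weight_kg >= 314 or days <= 21 → 9
ship_id=7: weight_kg >= 314 or days <= 21 → 2
ship_id=8: weight_kg >= 447 and zone = 'C' → 210
ship_id=9: weight_kg >= 314 or days <= 21 → 27
ship_id=10: weight_kg >= 314 or days <= 21 → 24
ship_id=11: weight_kg >= 314 or days <= 21 → 27
ship_id=12: weight_kg >= 314 or days <= 21 → 2
ship_id=13: ELSE → 64
ship_id=14: weight_kg >= 314 or days <= 21 → 10
ship_id=15: weight_kg >= 314 or days <= 21 → 29

290, 9, 2, 210, 27, 24, 27, 2, 64, 10, 29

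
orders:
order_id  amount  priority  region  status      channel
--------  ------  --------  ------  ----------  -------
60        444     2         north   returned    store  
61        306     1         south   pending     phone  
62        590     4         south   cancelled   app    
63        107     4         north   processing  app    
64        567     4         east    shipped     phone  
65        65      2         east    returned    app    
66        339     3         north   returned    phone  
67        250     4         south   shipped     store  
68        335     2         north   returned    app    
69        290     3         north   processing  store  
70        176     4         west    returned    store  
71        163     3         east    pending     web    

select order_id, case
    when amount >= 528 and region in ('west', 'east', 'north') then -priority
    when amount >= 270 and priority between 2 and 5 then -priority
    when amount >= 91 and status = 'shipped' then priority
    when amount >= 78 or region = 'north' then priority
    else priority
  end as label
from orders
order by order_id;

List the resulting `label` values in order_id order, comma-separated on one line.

order_id=60: amount >= 270 and priority between 2 and 5 → -2
order_id=61: amount >= 78 or region = 'north' → 1
order_id=62: amount >= 270 and priority between 2 and 5 → -4
order_id=63: amount >= 78 or region = 'north' → 4
order_id=64: amount >= 528 and region in ('west', 'east', 'north') → -4
order_id=65: ELSE → 2
order_id=66: amount >= 270 and priority between 2 and 5 → -3
order_id=67: amount >= 91 and status = 'shipped' → 4
order_id=68: amount >= 270 and priority between 2 and 5 → -2
order_id=69: amount >= 270 and priority between 2 and 5 → -3
order_id=70: amount >= 78 or region = 'north' → 4
order_id=71: amount >= 78 or region = 'north' → 3

-2, 1, -4, 4, -4, 2, -3, 4, -2, -3, 4, 3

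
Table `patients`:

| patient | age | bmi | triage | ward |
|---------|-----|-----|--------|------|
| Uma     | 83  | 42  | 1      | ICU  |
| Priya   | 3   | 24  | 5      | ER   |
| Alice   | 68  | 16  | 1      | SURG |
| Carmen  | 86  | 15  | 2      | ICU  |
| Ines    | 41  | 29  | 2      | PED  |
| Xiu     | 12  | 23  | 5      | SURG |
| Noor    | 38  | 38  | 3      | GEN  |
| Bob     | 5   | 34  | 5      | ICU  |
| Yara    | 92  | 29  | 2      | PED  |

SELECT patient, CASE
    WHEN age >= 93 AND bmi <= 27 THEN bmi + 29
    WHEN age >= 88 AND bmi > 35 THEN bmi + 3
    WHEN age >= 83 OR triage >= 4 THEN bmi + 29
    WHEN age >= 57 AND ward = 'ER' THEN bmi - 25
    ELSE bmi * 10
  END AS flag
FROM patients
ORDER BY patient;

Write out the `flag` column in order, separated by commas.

160, 63, 44, 290, 380, 53, 71, 52, 58

patient=Alice: ELSE → 160
patient=Bob: age >= 83 OR triage >= 4 → 63
patient=Carmen: age >= 83 OR triage >= 4 → 44
patient=Ines: ELSE → 290
patient=Noor: ELSE → 380
patient=Priya: age >= 83 OR triage >= 4 → 53
patient=Uma: age >= 83 OR triage >= 4 → 71
patient=Xiu: age >= 83 OR triage >= 4 → 52
patient=Yara: age >= 83 OR triage >= 4 → 58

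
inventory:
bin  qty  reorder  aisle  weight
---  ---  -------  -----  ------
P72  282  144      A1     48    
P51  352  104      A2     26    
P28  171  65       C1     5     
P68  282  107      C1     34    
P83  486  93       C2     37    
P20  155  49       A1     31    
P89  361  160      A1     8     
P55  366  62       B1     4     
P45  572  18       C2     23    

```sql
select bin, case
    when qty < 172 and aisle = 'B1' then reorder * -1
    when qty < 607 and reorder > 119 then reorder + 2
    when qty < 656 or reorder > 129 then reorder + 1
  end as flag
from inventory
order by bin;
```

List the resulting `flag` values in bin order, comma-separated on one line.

bin=P20: qty < 656 or reorder > 129 → 50
bin=P28: qty < 656 or reorder > 129 → 66
bin=P45: qty < 656 or reorder > 129 → 19
bin=P51: qty < 656 or reorder > 129 → 105
bin=P55: qty < 656 or reorder > 129 → 63
bin=P68: qty < 656 or reorder > 129 → 108
bin=P72: qty < 607 and reorder > 119 → 146
bin=P83: qty < 656 or reorder > 129 → 94
bin=P89: qty < 607 and reorder > 119 → 162

50, 66, 19, 105, 63, 108, 146, 94, 162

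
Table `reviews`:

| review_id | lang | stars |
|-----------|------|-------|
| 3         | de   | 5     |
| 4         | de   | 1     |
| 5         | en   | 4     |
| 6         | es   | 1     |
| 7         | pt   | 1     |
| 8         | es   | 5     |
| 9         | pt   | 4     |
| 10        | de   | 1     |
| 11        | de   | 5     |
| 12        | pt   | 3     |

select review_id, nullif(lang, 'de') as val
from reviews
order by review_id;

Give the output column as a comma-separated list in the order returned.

NULL, NULL, en, es, pt, es, pt, NULL, NULL, pt

review_id=3: lang=de vs de: equal → NULL
review_id=4: lang=de vs de: equal → NULL
review_id=5: lang=en vs de: differ → en
review_id=6: lang=es vs de: differ → es
review_id=7: lang=pt vs de: differ → pt
review_id=8: lang=es vs de: differ → es
review_id=9: lang=pt vs de: differ → pt
review_id=10: lang=de vs de: equal → NULL
review_id=11: lang=de vs de: equal → NULL
review_id=12: lang=pt vs de: differ → pt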